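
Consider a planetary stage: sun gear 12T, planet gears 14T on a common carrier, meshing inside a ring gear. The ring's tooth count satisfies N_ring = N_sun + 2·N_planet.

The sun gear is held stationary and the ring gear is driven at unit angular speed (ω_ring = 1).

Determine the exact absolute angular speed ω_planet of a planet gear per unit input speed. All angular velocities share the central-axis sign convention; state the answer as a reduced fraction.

10/7

N_ring = 12 + 2·14 = 40
12(ω_s−ω_c) = −40(ω_r−ω_c),  ω_s=0, ω_r=1
12(0−ω_c) = −40(1−ω_c)  ⇒  52ω_c = 40  ⇒  ω_c = 10/13
sun–planet: 12·(0−10/13) = −14·(ω_p−ω_c)  ⇒  ω_p−ω_c = −(12/14)·(-10/13) = 60/91
ω_p = 10/13 + 60/91 = 10/7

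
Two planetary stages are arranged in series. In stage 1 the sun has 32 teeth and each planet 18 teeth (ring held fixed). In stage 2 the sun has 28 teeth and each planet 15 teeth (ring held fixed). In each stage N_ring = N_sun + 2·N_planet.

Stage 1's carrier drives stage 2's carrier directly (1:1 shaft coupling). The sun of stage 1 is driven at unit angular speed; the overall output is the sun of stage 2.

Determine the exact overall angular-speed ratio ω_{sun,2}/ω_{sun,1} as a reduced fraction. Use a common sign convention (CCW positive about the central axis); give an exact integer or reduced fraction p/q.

172/175

Stage 1: N_ring = 32 + 2·18 = 68
Stage 1: 32(ω_s−ω_c) = −68(ω_r−ω_c),  ω_r=0, ω_s=1
Stage 1: 32(1−ω_c) = −68(0−ω_c)  ⇒  100ω_c = 32  ⇒  ω_c = 8/25
  ⇒ ω_c¹/ω_s¹ = 8/25
Stage 2: N_ring = 28 + 2·15 = 58
Stage 2: 28(ω_s−ω_c) = −58(ω_r−ω_c),  ω_r=0, ω_c=1
Stage 2: ω_s = 1 − (58/28)(0−1) = 43/14
  ⇒ ω_s²/ω_c² = 43/14
Coupling ω_c² = ω_c¹ ⇒ overall = 8/25 × 43/14 = 172/175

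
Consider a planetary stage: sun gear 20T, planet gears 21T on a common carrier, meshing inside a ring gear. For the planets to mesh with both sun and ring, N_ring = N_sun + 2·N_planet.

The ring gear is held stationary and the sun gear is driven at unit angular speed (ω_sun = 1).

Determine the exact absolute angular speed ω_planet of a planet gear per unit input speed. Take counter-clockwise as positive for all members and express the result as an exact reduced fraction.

N_ring = 20 + 2·21 = 62
20(ω_s−ω_c) = −62(ω_r−ω_c),  ω_r=0, ω_s=1
20(1−ω_c) = −62(0−ω_c)  ⇒  82ω_c = 20  ⇒  ω_c = 10/41
sun–planet: 20·(1−10/41) = −21·(ω_p−ω_c)  ⇒  ω_p−ω_c = −(20/21)·(31/41) = -620/861
ω_p = 10/41 − 620/861 = -10/21

-10/21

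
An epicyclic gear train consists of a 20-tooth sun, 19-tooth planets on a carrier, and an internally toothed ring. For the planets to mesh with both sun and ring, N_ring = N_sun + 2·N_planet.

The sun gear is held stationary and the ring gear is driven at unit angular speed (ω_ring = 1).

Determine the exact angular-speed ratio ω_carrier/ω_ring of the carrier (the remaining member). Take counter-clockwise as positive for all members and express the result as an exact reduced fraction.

29/39

N_ring = 20 + 2·19 = 58
20(ω_s−ω_c) = −58(ω_r−ω_c),  ω_s=0, ω_r=1
20(0−ω_c) = −58(1−ω_c)  ⇒  78ω_c = 58  ⇒  ω_c = 29/39
ω_c/ω_r = 29/39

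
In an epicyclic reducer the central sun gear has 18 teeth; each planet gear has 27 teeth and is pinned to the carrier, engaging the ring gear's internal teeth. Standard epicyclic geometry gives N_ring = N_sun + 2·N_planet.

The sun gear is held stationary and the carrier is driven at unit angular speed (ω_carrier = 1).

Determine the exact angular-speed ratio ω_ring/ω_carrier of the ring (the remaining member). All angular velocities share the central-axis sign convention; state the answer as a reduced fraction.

N_ring = 18 + 2·27 = 72
18(ω_s−ω_c) = −72(ω_r−ω_c),  ω_s=0, ω_c=1
ω_r = 1 − (18/72)(0−1) = 5/4
ω_r/ω_c = 5/4

5/4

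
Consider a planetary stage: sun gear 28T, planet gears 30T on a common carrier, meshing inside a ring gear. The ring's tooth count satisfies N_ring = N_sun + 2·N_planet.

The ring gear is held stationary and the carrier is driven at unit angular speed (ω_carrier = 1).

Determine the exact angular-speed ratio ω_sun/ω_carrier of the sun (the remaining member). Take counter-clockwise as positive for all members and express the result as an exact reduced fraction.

29/7

N_ring = 28 + 2·30 = 88
28(ω_s−ω_c) = −88(ω_r−ω_c),  ω_r=0, ω_c=1
ω_s = 1 − (88/28)(0−1) = 29/7
ω_s/ω_c = 29/7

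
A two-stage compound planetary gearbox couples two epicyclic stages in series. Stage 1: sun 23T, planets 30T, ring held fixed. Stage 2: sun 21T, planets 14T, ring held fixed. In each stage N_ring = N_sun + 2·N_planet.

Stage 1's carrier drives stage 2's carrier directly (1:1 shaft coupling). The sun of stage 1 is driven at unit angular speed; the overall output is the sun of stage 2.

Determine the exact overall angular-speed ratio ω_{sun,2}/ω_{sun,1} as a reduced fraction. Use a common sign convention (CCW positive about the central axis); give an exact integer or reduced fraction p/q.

Stage 1: N_ring = 23 + 2·30 = 83
Stage 1: 23(ω_s−ω_c) = −83(ω_r−ω_c),  ω_r=0, ω_s=1
Stage 1: 23(1−ω_c) = −83(0−ω_c)  ⇒  106ω_c = 23  ⇒  ω_c = 23/106
  ⇒ ω_c¹/ω_s¹ = 23/106
Stage 2: N_ring = 21 + 2·14 = 49
Stage 2: 21(ω_s−ω_c) = −49(ω_r−ω_c),  ω_r=0, ω_c=1
Stage 2: ω_s = 1 − (49/21)(0−1) = 10/3
  ⇒ ω_s²/ω_c² = 10/3
Coupling ω_c² = ω_c¹ ⇒ overall = 23/106 × 10/3 = 115/159

115/159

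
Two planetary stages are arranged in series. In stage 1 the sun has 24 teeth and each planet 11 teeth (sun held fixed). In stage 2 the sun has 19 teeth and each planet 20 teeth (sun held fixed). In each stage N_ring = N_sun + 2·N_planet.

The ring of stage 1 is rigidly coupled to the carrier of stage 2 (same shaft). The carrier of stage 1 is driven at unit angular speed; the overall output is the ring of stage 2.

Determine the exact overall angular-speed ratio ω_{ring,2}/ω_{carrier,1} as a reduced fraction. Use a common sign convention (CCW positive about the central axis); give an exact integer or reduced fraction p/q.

Stage 1: N_ring = 24 + 2·11 = 46
Stage 1: 24(ω_s−ω_c) = −46(ω_r−ω_c),  ω_s=0, ω_c=1
Stage 1: ω_r = 1 − (24/46)(0−1) = 35/23
  ⇒ ω_r¹/ω_c¹ = 35/23
Stage 2: N_ring = 19 + 2·20 = 59
Stage 2: 19(ω_s−ω_c) = −59(ω_r−ω_c),  ω_s=0, ω_c=1
Stage 2: ω_r = 1 − (19/59)(0−1) = 78/59
  ⇒ ω_r²/ω_c² = 78/59
Coupling ω_c² = ω_r¹ ⇒ overall = 35/23 × 78/59 = 2730/1357

2730/1357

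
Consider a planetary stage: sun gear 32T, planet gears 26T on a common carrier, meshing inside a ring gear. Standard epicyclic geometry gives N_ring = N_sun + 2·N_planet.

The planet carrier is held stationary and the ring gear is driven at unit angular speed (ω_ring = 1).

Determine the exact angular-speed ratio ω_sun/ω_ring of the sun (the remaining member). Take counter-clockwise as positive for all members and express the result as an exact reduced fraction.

N_ring = 32 + 2·26 = 84
32(ω_s−ω_c) = −84(ω_r−ω_c),  ω_c=0, ω_r=1
ω_s = 0 − (84/32)(1−0) = -21/8
ω_s/ω_r = -21/8

-21/8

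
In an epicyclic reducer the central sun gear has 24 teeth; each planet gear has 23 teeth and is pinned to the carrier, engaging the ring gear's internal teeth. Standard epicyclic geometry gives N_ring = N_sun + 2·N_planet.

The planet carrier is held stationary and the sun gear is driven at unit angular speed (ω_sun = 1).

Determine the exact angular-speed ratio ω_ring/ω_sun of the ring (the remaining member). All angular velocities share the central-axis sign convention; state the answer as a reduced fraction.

N_ring = 24 + 2·23 = 70
24(ω_s−ω_c) = −70(ω_r−ω_c),  ω_c=0, ω_s=1
ω_r = 0 − (24/70)(1−0) = -12/35
ω_r/ω_s = -12/35

-12/35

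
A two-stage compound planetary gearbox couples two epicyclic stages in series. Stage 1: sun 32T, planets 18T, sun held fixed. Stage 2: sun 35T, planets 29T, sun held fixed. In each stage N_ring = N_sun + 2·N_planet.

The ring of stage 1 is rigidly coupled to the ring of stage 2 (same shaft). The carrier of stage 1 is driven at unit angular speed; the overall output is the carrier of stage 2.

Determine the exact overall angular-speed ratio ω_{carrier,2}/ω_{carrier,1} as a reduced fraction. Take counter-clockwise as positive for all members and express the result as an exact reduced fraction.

2325/2176

Stage 1: N_ring = 32 + 2·18 = 68
Stage 1: 32(ω_s−ω_c) = −68(ω_r−ω_c),  ω_s=0, ω_c=1
Stage 1: ω_r = 1 − (32/68)(0−1) = 25/17
  ⇒ ω_r¹/ω_c¹ = 25/17
Stage 2: N_ring = 35 + 2·29 = 93
Stage 2: 35(ω_s−ω_c) = −93(ω_r−ω_c),  ω_s=0, ω_r=1
Stage 2: 35(0−ω_c) = −93(1−ω_c)  ⇒  128ω_c = 93  ⇒  ω_c = 93/128
  ⇒ ω_c²/ω_r² = 93/128
Coupling ω_r² = ω_r¹ ⇒ overall = 25/17 × 93/128 = 2325/2176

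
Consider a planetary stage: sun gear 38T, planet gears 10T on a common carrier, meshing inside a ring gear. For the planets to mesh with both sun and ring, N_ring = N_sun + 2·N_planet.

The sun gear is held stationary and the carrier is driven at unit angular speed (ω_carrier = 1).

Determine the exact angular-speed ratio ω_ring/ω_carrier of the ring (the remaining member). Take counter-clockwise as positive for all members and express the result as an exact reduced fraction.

N_ring = 38 + 2·10 = 58
38(ω_s−ω_c) = −58(ω_r−ω_c),  ω_s=0, ω_c=1
ω_r = 1 − (38/58)(0−1) = 48/29
ω_r/ω_c = 48/29

48/29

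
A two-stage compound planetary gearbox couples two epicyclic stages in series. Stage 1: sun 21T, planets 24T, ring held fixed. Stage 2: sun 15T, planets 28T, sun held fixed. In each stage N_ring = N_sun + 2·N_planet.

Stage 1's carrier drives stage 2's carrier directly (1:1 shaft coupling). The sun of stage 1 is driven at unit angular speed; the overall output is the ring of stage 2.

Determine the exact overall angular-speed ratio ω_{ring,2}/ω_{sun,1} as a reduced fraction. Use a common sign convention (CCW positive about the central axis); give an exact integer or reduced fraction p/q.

Stage 1: N_ring = 21 + 2·24 = 69
Stage 1: 21(ω_s−ω_c) = −69(ω_r−ω_c),  ω_r=0, ω_s=1
Stage 1: 21(1−ω_c) = −69(0−ω_c)  ⇒  90ω_c = 21  ⇒  ω_c = 7/30
  ⇒ ω_c¹/ω_s¹ = 7/30
Stage 2: N_ring = 15 + 2·28 = 71
Stage 2: 15(ω_s−ω_c) = −71(ω_r−ω_c),  ω_s=0, ω_c=1
Stage 2: ω_r = 1 − (15/71)(0−1) = 86/71
  ⇒ ω_r²/ω_c² = 86/71
Coupling ω_c² = ω_c¹ ⇒ overall = 7/30 × 86/71 = 301/1065

301/1065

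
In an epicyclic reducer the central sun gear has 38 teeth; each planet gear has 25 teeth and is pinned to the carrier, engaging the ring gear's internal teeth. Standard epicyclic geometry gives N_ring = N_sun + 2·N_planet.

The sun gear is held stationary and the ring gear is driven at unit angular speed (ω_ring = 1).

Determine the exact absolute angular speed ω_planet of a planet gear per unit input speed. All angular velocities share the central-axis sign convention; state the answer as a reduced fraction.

44/25

N_ring = 38 + 2·25 = 88
38(ω_s−ω_c) = −88(ω_r−ω_c),  ω_s=0, ω_r=1
38(0−ω_c) = −88(1−ω_c)  ⇒  126ω_c = 88  ⇒  ω_c = 44/63
sun–planet: 38·(0−44/63) = −25·(ω_p−ω_c)  ⇒  ω_p−ω_c = −(38/25)·(-44/63) = 1672/1575
ω_p = 44/63 + 1672/1575 = 44/25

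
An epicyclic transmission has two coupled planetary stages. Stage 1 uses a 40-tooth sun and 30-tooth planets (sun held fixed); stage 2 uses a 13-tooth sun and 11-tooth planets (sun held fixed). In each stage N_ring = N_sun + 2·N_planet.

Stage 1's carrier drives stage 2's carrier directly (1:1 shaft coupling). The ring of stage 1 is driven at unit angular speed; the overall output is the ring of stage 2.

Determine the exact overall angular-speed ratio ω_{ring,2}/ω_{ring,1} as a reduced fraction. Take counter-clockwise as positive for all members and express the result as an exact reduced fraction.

48/49

Stage 1: N_ring = 40 + 2·30 = 100
Stage 1: 40(ω_s−ω_c) = −100(ω_r−ω_c),  ω_s=0, ω_r=1
Stage 1: 40(0−ω_c) = −100(1−ω_c)  ⇒  140ω_c = 100  ⇒  ω_c = 5/7
  ⇒ ω_c¹/ω_r¹ = 5/7
Stage 2: N_ring = 13 + 2·11 = 35
Stage 2: 13(ω_s−ω_c) = −35(ω_r−ω_c),  ω_s=0, ω_c=1
Stage 2: ω_r = 1 − (13/35)(0−1) = 48/35
  ⇒ ω_r²/ω_c² = 48/35
Coupling ω_c² = ω_c¹ ⇒ overall = 5/7 × 48/35 = 48/49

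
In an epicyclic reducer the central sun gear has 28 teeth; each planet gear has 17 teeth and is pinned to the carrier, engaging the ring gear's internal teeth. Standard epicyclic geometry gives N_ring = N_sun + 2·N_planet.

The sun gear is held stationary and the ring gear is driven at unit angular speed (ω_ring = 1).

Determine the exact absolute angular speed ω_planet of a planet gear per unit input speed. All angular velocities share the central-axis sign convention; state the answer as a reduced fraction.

31/17

N_ring = 28 + 2·17 = 62
28(ω_s−ω_c) = −62(ω_r−ω_c),  ω_s=0, ω_r=1
28(0−ω_c) = −62(1−ω_c)  ⇒  90ω_c = 62  ⇒  ω_c = 31/45
sun–planet: 28·(0−31/45) = −17·(ω_p−ω_c)  ⇒  ω_p−ω_c = −(28/17)·(-31/45) = 868/765
ω_p = 31/45 + 868/765 = 31/17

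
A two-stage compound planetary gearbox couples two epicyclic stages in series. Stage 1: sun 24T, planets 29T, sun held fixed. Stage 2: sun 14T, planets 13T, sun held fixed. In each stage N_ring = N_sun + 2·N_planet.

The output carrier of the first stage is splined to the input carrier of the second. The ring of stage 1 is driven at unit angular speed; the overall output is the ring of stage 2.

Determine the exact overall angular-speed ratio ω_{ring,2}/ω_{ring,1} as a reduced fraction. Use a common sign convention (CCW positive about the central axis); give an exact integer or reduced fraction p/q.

Stage 1: N_ring = 24 + 2·29 = 82
Stage 1: 24(ω_s−ω_c) = −82(ω_r−ω_c),  ω_s=0, ω_r=1
Stage 1: 24(0−ω_c) = −82(1−ω_c)  ⇒  106ω_c = 82  ⇒  ω_c = 41/53
  ⇒ ω_c¹/ω_r¹ = 41/53
Stage 2: N_ring = 14 + 2·13 = 40
Stage 2: 14(ω_s−ω_c) = −40(ω_r−ω_c),  ω_s=0, ω_c=1
Stage 2: ω_r = 1 − (14/40)(0−1) = 27/20
  ⇒ ω_r²/ω_c² = 27/20
Coupling ω_c² = ω_c¹ ⇒ overall = 41/53 × 27/20 = 1107/1060

1107/1060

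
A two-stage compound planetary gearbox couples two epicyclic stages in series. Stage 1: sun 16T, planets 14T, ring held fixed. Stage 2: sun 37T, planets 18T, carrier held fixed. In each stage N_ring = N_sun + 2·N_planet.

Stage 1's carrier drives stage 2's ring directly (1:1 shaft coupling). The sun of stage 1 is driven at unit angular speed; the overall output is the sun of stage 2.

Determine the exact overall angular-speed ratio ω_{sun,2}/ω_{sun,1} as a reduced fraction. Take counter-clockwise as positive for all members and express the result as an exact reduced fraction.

Stage 1: N_ring = 16 + 2·14 = 44
Stage 1: 16(ω_s−ω_c) = −44(ω_r−ω_c),  ω_r=0, ω_s=1
Stage 1: 16(1−ω_c) = −44(0−ω_c)  ⇒  60ω_c = 16  ⇒  ω_c = 4/15
  ⇒ ω_c¹/ω_s¹ = 4/15
Stage 2: N_ring = 37 + 2·18 = 73
Stage 2: 37(ω_s−ω_c) = −73(ω_r−ω_c),  ω_c=0, ω_r=1
Stage 2: ω_s = 0 − (73/37)(1−0) = -73/37
  ⇒ ω_s²/ω_r² = -73/37
Coupling ω_r² = ω_c¹ ⇒ overall = 4/15 × -73/37 = -292/555

-292/555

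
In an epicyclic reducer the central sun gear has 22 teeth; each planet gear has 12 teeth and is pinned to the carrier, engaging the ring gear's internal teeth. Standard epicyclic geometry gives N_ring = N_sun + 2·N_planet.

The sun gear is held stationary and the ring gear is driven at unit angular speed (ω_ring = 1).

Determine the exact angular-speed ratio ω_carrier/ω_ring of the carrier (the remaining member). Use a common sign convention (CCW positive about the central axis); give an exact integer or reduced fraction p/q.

N_ring = 22 + 2·12 = 46
22(ω_s−ω_c) = −46(ω_r−ω_c),  ω_s=0, ω_r=1
22(0−ω_c) = −46(1−ω_c)  ⇒  68ω_c = 46  ⇒  ω_c = 23/34
ω_c/ω_r = 23/34

23/34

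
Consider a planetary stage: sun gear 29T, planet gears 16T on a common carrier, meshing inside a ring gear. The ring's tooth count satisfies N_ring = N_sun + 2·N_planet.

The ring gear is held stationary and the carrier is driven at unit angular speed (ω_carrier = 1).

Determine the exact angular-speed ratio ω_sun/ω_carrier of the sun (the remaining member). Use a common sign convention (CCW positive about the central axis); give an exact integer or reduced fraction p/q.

N_ring = 29 + 2·16 = 61
29(ω_s−ω_c) = −61(ω_r−ω_c),  ω_r=0, ω_c=1
ω_s = 1 − (61/29)(0−1) = 90/29
ω_s/ω_c = 90/29

90/29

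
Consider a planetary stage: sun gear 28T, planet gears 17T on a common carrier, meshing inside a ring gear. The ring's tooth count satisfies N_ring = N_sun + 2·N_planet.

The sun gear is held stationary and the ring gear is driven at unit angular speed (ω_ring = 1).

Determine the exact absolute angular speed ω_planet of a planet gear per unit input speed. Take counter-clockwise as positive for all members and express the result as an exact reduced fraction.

31/17

N_ring = 28 + 2·17 = 62
28(ω_s−ω_c) = −62(ω_r−ω_c),  ω_s=0, ω_r=1
28(0−ω_c) = −62(1−ω_c)  ⇒  90ω_c = 62  ⇒  ω_c = 31/45
sun–planet: 28·(0−31/45) = −17·(ω_p−ω_c)  ⇒  ω_p−ω_c = −(28/17)·(-31/45) = 868/765
ω_p = 31/45 + 868/765 = 31/17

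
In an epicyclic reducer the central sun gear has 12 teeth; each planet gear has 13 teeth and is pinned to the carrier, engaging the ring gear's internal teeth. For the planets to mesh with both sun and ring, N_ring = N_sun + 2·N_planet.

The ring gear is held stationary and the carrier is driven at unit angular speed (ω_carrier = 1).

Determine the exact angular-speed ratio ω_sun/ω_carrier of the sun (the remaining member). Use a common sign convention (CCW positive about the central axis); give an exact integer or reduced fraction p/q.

N_ring = 12 + 2·13 = 38
12(ω_s−ω_c) = −38(ω_r−ω_c),  ω_r=0, ω_c=1
ω_s = 1 − (38/12)(0−1) = 25/6
ω_s/ω_c = 25/6

25/6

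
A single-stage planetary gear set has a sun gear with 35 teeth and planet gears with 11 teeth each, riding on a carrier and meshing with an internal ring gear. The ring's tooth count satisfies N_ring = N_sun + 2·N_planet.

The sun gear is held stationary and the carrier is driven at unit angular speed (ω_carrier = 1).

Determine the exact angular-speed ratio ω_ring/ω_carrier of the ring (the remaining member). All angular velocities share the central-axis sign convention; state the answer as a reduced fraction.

N_ring = 35 + 2·11 = 57
35(ω_s−ω_c) = −57(ω_r−ω_c),  ω_s=0, ω_c=1
ω_r = 1 − (35/57)(0−1) = 92/57
ω_r/ω_c = 92/57

92/57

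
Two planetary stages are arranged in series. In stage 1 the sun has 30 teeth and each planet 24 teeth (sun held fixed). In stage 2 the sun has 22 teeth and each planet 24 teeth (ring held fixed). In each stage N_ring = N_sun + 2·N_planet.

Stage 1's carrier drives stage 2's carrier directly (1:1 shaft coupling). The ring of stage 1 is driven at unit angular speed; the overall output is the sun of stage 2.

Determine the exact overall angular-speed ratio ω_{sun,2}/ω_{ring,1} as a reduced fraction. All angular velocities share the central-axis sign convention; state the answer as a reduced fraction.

299/99

Stage 1: N_ring = 30 + 2·24 = 78
Stage 1: 30(ω_s−ω_c) = −78(ω_r−ω_c),  ω_s=0, ω_r=1
Stage 1: 30(0−ω_c) = −78(1−ω_c)  ⇒  108ω_c = 78  ⇒  ω_c = 13/18
  ⇒ ω_c¹/ω_r¹ = 13/18
Stage 2: N_ring = 22 + 2·24 = 70
Stage 2: 22(ω_s−ω_c) = −70(ω_r−ω_c),  ω_r=0, ω_c=1
Stage 2: ω_s = 1 − (70/22)(0−1) = 46/11
  ⇒ ω_s²/ω_c² = 46/11
Coupling ω_c² = ω_c¹ ⇒ overall = 13/18 × 46/11 = 299/99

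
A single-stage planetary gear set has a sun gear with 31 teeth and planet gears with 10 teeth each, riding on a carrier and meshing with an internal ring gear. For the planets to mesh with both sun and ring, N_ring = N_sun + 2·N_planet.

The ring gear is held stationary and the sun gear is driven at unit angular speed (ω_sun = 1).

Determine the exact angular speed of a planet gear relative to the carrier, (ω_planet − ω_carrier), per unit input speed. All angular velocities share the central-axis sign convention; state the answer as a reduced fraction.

N_ring = 31 + 2·10 = 51
31(ω_s−ω_c) = −51(ω_r−ω_c),  ω_r=0, ω_s=1
31(1−ω_c) = −51(0−ω_c)  ⇒  82ω_c = 31  ⇒  ω_c = 31/82
sun–planet: 31·(1−31/82) = −10·(ω_p−ω_c)  ⇒  ω_p−ω_c = −(31/10)·(51/82) = -1581/820

-1581/820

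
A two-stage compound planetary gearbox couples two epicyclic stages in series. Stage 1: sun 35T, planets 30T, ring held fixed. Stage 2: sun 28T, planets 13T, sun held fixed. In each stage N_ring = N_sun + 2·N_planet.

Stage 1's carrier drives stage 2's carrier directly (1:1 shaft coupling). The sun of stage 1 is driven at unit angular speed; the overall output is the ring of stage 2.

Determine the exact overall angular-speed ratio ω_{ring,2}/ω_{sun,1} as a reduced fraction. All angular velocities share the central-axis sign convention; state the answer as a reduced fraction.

Stage 1: N_ring = 35 + 2·30 = 95
Stage 1: 35(ω_s−ω_c) = −95(ω_r−ω_c),  ω_r=0, ω_s=1
Stage 1: 35(1−ω_c) = −95(0−ω_c)  ⇒  130ω_c = 35  ⇒  ω_c = 7/26
  ⇒ ω_c¹/ω_s¹ = 7/26
Stage 2: N_ring = 28 + 2·13 = 54
Stage 2: 28(ω_s−ω_c) = −54(ω_r−ω_c),  ω_s=0, ω_c=1
Stage 2: ω_r = 1 − (28/54)(0−1) = 41/27
  ⇒ ω_r²/ω_c² = 41/27
Coupling ω_c² = ω_c¹ ⇒ overall = 7/26 × 41/27 = 287/702

287/702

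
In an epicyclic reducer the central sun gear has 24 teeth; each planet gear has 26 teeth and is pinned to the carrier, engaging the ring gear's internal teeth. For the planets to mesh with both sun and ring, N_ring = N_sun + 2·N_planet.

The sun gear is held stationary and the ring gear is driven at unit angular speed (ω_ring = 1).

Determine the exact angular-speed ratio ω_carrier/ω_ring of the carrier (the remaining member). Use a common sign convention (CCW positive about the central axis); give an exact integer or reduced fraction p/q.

19/25

N_ring = 24 + 2·26 = 76
24(ω_s−ω_c) = −76(ω_r−ω_c),  ω_s=0, ω_r=1
24(0−ω_c) = −76(1−ω_c)  ⇒  100ω_c = 76  ⇒  ω_c = 19/25
ω_c/ω_r = 19/25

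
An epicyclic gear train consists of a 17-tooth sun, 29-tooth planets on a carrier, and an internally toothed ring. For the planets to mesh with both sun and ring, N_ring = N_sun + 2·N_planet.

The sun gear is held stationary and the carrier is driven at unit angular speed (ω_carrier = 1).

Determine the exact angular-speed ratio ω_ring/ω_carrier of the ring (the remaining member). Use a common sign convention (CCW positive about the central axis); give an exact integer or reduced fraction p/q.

92/75

N_ring = 17 + 2·29 = 75
17(ω_s−ω_c) = −75(ω_r−ω_c),  ω_s=0, ω_c=1
ω_r = 1 − (17/75)(0−1) = 92/75
ω_r/ω_c = 92/75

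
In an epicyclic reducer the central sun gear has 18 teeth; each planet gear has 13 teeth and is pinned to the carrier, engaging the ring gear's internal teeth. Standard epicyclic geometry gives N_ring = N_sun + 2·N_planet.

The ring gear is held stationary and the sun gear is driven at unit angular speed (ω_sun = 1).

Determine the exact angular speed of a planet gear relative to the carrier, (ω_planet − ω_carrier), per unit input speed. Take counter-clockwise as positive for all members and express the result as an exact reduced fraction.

-396/403

N_ring = 18 + 2·13 = 44
18(ω_s−ω_c) = −44(ω_r−ω_c),  ω_r=0, ω_s=1
18(1−ω_c) = −44(0−ω_c)  ⇒  62ω_c = 18  ⇒  ω_c = 9/31
sun–planet: 18·(1−9/31) = −13·(ω_p−ω_c)  ⇒  ω_p−ω_c = −(18/13)·(22/31) = -396/403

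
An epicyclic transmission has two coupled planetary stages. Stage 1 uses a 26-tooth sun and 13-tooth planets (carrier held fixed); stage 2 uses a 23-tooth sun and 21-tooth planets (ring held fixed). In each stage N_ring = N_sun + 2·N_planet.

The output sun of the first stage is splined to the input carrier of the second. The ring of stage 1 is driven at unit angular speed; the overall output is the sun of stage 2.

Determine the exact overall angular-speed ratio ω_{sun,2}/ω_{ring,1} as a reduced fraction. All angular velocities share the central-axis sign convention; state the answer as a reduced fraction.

-176/23

Stage 1: N_ring = 26 + 2·13 = 52
Stage 1: 26(ω_s−ω_c) = −52(ω_r−ω_c),  ω_c=0, ω_r=1
Stage 1: ω_s = 0 − (52/26)(1−0) = -2
  ⇒ ω_s¹/ω_r¹ = -2
Stage 2: N_ring = 23 + 2·21 = 65
Stage 2: 23(ω_s−ω_c) = −65(ω_r−ω_c),  ω_r=0, ω_c=1
Stage 2: ω_s = 1 − (65/23)(0−1) = 88/23
  ⇒ ω_s²/ω_c² = 88/23
Coupling ω_c² = ω_s¹ ⇒ overall = -2 × 88/23 = -176/23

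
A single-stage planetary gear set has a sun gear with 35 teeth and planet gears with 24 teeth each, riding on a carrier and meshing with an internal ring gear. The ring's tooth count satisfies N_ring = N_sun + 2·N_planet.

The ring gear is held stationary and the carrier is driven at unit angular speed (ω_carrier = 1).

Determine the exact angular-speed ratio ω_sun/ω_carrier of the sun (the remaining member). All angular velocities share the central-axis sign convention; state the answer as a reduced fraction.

N_ring = 35 + 2·24 = 83
35(ω_s−ω_c) = −83(ω_r−ω_c),  ω_r=0, ω_c=1
ω_s = 1 − (83/35)(0−1) = 118/35
ω_s/ω_c = 118/35

118/35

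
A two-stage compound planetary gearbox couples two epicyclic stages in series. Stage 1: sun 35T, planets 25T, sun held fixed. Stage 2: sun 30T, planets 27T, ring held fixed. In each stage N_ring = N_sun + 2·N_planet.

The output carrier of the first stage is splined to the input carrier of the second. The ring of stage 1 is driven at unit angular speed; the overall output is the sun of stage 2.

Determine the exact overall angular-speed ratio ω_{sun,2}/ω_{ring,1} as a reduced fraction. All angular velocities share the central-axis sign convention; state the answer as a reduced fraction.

Stage 1: N_ring = 35 + 2·25 = 85
Stage 1: 35(ω_s−ω_c) = −85(ω_r−ω_c),  ω_s=0, ω_r=1
Stage 1: 35(0−ω_c) = −85(1−ω_c)  ⇒  120ω_c = 85  ⇒  ω_c = 17/24
  ⇒ ω_c¹/ω_r¹ = 17/24
Stage 2: N_ring = 30 + 2·27 = 84
Stage 2: 30(ω_s−ω_c) = −84(ω_r−ω_c),  ω_r=0, ω_c=1
Stage 2: ω_s = 1 − (84/30)(0−1) = 19/5
  ⇒ ω_s²/ω_c² = 19/5
Coupling ω_c² = ω_c¹ ⇒ overall = 17/24 × 19/5 = 323/120

323/120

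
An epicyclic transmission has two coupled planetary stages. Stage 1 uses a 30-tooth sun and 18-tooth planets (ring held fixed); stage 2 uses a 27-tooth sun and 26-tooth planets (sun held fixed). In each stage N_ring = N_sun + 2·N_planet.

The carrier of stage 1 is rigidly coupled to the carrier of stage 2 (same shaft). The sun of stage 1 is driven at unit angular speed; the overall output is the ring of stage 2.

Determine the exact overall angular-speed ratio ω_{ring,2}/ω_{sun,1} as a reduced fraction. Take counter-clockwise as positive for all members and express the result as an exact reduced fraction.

265/632

Stage 1: N_ring = 30 + 2·18 = 66
Stage 1: 30(ω_s−ω_c) = −66(ω_r−ω_c),  ω_r=0, ω_s=1
Stage 1: 30(1−ω_c) = −66(0−ω_c)  ⇒  96ω_c = 30  ⇒  ω_c = 5/16
  ⇒ ω_c¹/ω_s¹ = 5/16
Stage 2: N_ring = 27 + 2·26 = 79
Stage 2: 27(ω_s−ω_c) = −79(ω_r−ω_c),  ω_s=0, ω_c=1
Stage 2: ω_r = 1 − (27/79)(0−1) = 106/79
  ⇒ ω_r²/ω_c² = 106/79
Coupling ω_c² = ω_c¹ ⇒ overall = 5/16 × 106/79 = 265/632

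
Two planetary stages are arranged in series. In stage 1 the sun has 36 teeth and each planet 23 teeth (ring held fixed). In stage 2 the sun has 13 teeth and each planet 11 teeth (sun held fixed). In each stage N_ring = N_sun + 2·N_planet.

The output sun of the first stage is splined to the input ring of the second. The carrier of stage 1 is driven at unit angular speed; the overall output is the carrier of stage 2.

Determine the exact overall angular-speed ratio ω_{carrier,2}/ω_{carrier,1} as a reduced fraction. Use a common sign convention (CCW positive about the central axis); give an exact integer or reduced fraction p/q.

2065/864

Stage 1: N_ring = 36 + 2·23 = 82
Stage 1: 36(ω_s−ω_c) = −82(ω_r−ω_c),  ω_r=0, ω_c=1
Stage 1: ω_s = 1 − (82/36)(0−1) = 59/18
  ⇒ ω_s¹/ω_c¹ = 59/18
Stage 2: N_ring = 13 + 2·11 = 35
Stage 2: 13(ω_s−ω_c) = −35(ω_r−ω_c),  ω_s=0, ω_r=1
Stage 2: 13(0−ω_c) = −35(1−ω_c)  ⇒  48ω_c = 35  ⇒  ω_c = 35/48
  ⇒ ω_c²/ω_r² = 35/48
Coupling ω_r² = ω_s¹ ⇒ overall = 59/18 × 35/48 = 2065/864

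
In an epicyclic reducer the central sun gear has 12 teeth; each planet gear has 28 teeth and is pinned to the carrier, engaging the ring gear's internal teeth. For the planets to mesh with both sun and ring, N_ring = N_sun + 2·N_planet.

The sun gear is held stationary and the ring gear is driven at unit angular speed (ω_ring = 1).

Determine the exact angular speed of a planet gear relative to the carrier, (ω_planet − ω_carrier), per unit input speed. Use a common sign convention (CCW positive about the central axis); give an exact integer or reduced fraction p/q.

51/140

N_ring = 12 + 2·28 = 68
12(ω_s−ω_c) = −68(ω_r−ω_c),  ω_s=0, ω_r=1
12(0−ω_c) = −68(1−ω_c)  ⇒  80ω_c = 68  ⇒  ω_c = 17/20
sun–planet: 12·(0−17/20) = −28·(ω_p−ω_c)  ⇒  ω_p−ω_c = −(12/28)·(-17/20) = 51/140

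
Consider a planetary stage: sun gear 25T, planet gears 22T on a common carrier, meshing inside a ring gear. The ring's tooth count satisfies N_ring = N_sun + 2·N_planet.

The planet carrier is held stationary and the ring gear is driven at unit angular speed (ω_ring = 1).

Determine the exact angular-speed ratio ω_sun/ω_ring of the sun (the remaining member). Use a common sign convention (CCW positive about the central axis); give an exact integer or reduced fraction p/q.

-69/25

N_ring = 25 + 2·22 = 69
25(ω_s−ω_c) = −69(ω_r−ω_c),  ω_c=0, ω_r=1
ω_s = 0 − (69/25)(1−0) = -69/25
ω_s/ω_r = -69/25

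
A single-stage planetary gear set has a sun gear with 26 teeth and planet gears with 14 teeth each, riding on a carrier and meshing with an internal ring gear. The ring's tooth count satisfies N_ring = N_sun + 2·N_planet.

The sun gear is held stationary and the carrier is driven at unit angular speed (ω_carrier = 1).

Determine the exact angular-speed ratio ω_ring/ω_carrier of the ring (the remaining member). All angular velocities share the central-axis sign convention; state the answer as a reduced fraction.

N_ring = 26 + 2·14 = 54
26(ω_s−ω_c) = −54(ω_r−ω_c),  ω_s=0, ω_c=1
ω_r = 1 − (26/54)(0−1) = 40/27
ω_r/ω_c = 40/27

40/27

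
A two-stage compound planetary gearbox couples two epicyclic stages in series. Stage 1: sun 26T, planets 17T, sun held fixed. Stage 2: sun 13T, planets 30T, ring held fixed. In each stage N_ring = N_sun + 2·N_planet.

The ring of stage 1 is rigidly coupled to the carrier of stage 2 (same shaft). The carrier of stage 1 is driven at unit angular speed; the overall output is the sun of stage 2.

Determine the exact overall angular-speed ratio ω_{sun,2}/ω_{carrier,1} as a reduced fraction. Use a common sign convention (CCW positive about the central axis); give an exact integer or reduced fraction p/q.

Stage 1: N_ring = 26 + 2·17 = 60
Stage 1: 26(ω_s−ω_c) = −60(ω_r−ω_c),  ω_s=0, ω_c=1
Stage 1: ω_r = 1 − (26/60)(0−1) = 43/30
  ⇒ ω_r¹/ω_c¹ = 43/30
Stage 2: N_ring = 13 + 2·30 = 73
Stage 2: 13(ω_s−ω_c) = −73(ω_r−ω_c),  ω_r=0, ω_c=1
Stage 2: ω_s = 1 − (73/13)(0−1) = 86/13
  ⇒ ω_s²/ω_c² = 86/13
Coupling ω_c² = ω_r¹ ⇒ overall = 43/30 × 86/13 = 1849/195

1849/195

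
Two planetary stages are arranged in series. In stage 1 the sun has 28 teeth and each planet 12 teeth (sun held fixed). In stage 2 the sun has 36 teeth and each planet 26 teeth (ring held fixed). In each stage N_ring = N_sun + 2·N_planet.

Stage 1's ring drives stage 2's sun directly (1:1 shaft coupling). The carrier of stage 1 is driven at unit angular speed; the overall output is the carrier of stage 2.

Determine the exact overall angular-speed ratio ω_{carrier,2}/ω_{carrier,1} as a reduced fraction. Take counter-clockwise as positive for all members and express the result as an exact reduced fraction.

180/403

Stage 1: N_ring = 28 + 2·12 = 52
Stage 1: 28(ω_s−ω_c) = −52(ω_r−ω_c),  ω_s=0, ω_c=1
Stage 1: ω_r = 1 − (28/52)(0−1) = 20/13
  ⇒ ω_r¹/ω_c¹ = 20/13
Stage 2: N_ring = 36 + 2·26 = 88
Stage 2: 36(ω_s−ω_c) = −88(ω_r−ω_c),  ω_r=0, ω_s=1
Stage 2: 36(1−ω_c) = −88(0−ω_c)  ⇒  124ω_c = 36  ⇒  ω_c = 9/31
  ⇒ ω_c²/ω_s² = 9/31
Coupling ω_s² = ω_r¹ ⇒ overall = 20/13 × 9/31 = 180/403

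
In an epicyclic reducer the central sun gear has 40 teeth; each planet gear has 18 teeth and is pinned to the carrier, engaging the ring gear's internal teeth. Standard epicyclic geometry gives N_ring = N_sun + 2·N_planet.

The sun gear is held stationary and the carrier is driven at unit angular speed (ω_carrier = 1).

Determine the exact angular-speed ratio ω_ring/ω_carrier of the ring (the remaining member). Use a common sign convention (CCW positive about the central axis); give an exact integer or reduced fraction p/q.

29/19

N_ring = 40 + 2·18 = 76
40(ω_s−ω_c) = −76(ω_r−ω_c),  ω_s=0, ω_c=1
ω_r = 1 − (40/76)(0−1) = 29/19
ω_r/ω_c = 29/19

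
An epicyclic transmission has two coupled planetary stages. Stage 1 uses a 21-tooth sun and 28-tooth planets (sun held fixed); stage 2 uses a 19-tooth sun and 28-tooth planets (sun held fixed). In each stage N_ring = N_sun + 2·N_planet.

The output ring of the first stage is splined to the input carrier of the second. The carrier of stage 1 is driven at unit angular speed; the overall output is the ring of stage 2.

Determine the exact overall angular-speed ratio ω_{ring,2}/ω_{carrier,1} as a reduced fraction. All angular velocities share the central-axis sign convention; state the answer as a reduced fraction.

1316/825

Stage 1: N_ring = 21 + 2·28 = 77
Stage 1: 21(ω_s−ω_c) = −77(ω_r−ω_c),  ω_s=0, ω_c=1
Stage 1: ω_r = 1 − (21/77)(0−1) = 14/11
  ⇒ ω_r¹/ω_c¹ = 14/11
Stage 2: N_ring = 19 + 2·28 = 75
Stage 2: 19(ω_s−ω_c) = −75(ω_r−ω_c),  ω_s=0, ω_c=1
Stage 2: ω_r = 1 − (19/75)(0−1) = 94/75
  ⇒ ω_r²/ω_c² = 94/75
Coupling ω_c² = ω_r¹ ⇒ overall = 14/11 × 94/75 = 1316/825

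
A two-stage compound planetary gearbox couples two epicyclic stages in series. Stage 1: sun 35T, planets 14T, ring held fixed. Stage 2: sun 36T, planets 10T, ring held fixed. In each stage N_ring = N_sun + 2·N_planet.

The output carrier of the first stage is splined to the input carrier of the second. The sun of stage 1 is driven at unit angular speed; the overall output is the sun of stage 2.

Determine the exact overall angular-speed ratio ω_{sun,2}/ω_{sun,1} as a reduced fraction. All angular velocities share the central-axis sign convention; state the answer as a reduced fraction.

115/126

Stage 1: N_ring = 35 + 2·14 = 63
Stage 1: 35(ω_s−ω_c) = −63(ω_r−ω_c),  ω_r=0, ω_s=1
Stage 1: 35(1−ω_c) = −63(0−ω_c)  ⇒  98ω_c = 35  ⇒  ω_c = 5/14
  ⇒ ω_c¹/ω_s¹ = 5/14
Stage 2: N_ring = 36 + 2·10 = 56
Stage 2: 36(ω_s−ω_c) = −56(ω_r−ω_c),  ω_r=0, ω_c=1
Stage 2: ω_s = 1 − (56/36)(0−1) = 23/9
  ⇒ ω_s²/ω_c² = 23/9
Coupling ω_c² = ω_c¹ ⇒ overall = 5/14 × 23/9 = 115/126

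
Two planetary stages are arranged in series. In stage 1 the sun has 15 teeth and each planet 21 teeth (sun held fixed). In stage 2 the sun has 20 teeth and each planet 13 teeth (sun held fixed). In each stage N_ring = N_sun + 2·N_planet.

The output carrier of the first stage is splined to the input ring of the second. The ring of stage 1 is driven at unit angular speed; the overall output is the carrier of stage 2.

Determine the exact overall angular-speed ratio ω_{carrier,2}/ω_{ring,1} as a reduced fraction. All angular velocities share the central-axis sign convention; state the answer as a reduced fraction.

Stage 1: N_ring = 15 + 2·21 = 57
Stage 1: 15(ω_s−ω_c) = −57(ω_r−ω_c),  ω_s=0, ω_r=1
Stage 1: 15(0−ω_c) = −57(1−ω_c)  ⇒  72ω_c = 57  ⇒  ω_c = 19/24
  ⇒ ω_c¹/ω_r¹ = 19/24
Stage 2: N_ring = 20 + 2·13 = 46
Stage 2: 20(ω_s−ω_c) = −46(ω_r−ω_c),  ω_s=0, ω_r=1
Stage 2: 20(0−ω_c) = −46(1−ω_c)  ⇒  66ω_c = 46  ⇒  ω_c = 23/33
  ⇒ ω_c²/ω_r² = 23/33
Coupling ω_r² = ω_c¹ ⇒ overall = 19/24 × 23/33 = 437/792

437/792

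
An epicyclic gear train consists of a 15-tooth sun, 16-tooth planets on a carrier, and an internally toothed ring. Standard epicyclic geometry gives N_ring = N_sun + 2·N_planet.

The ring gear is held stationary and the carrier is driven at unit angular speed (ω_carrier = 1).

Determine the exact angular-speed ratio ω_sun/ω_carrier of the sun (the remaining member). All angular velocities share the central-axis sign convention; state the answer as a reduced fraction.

62/15

N_ring = 15 + 2·16 = 47
15(ω_s−ω_c) = −47(ω_r−ω_c),  ω_r=0, ω_c=1
ω_s = 1 − (47/15)(0−1) = 62/15
ω_s/ω_c = 62/15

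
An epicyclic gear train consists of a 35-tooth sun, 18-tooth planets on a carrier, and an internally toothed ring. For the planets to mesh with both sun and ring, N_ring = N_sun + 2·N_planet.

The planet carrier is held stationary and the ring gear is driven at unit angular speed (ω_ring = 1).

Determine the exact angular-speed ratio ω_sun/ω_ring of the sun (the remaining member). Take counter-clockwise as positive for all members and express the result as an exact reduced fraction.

N_ring = 35 + 2·18 = 71
35(ω_s−ω_c) = −71(ω_r−ω_c),  ω_c=0, ω_r=1
ω_s = 0 − (71/35)(1−0) = -71/35
ω_s/ω_r = -71/35

-71/35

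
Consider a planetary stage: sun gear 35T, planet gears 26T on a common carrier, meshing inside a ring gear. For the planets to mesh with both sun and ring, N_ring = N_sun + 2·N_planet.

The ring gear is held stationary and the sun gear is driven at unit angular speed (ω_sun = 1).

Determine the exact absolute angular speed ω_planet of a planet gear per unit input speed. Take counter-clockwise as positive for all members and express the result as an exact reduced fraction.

N_ring = 35 + 2·26 = 87
35(ω_s−ω_c) = −87(ω_r−ω_c),  ω_r=0, ω_s=1
35(1−ω_c) = −87(0−ω_c)  ⇒  122ω_c = 35  ⇒  ω_c = 35/122
sun–planet: 35·(1−35/122) = −26·(ω_p−ω_c)  ⇒  ω_p−ω_c = −(35/26)·(87/122) = -3045/3172
ω_p = 35/122 − 3045/3172 = -35/52

-35/52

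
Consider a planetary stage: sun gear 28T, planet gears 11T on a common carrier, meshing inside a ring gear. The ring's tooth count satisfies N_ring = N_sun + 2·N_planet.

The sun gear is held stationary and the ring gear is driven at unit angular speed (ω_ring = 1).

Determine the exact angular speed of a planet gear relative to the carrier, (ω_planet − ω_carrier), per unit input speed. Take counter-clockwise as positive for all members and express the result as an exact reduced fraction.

700/429

N_ring = 28 + 2·11 = 50
28(ω_s−ω_c) = −50(ω_r−ω_c),  ω_s=0, ω_r=1
28(0−ω_c) = −50(1−ω_c)  ⇒  78ω_c = 50  ⇒  ω_c = 25/39
sun–planet: 28·(0−25/39) = −11·(ω_p−ω_c)  ⇒  ω_p−ω_c = −(28/11)·(-25/39) = 700/429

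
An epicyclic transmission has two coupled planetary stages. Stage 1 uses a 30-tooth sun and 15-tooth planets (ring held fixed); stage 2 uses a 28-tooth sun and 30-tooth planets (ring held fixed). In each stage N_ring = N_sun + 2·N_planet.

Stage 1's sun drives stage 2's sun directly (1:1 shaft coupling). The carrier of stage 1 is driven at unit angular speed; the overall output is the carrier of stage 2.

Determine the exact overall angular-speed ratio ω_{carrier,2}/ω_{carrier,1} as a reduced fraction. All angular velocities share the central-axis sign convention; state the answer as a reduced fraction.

21/29

Stage 1: N_ring = 30 + 2·15 = 60
Stage 1: 30(ω_s−ω_c) = −60(ω_r−ω_c),  ω_r=0, ω_c=1
Stage 1: ω_s = 1 − (60/30)(0−1) = 3
  ⇒ ω_s¹/ω_c¹ = 3
Stage 2: N_ring = 28 + 2·30 = 88
Stage 2: 28(ω_s−ω_c) = −88(ω_r−ω_c),  ω_r=0, ω_s=1
Stage 2: 28(1−ω_c) = −88(0−ω_c)  ⇒  116ω_c = 28  ⇒  ω_c = 7/29
  ⇒ ω_c²/ω_s² = 7/29
Coupling ω_s² = ω_s¹ ⇒ overall = 3 × 7/29 = 21/29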